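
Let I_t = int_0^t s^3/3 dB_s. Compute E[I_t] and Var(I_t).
E[I_t] = 0; Var(I_t) = t^7/63

The Itô integral of a deterministic integrand f(s) has mean 0 because each increment f(s) * (B_{s+ds} - B_s) has mean 0. By the Itô isometry:
  Var( int_0^t f(s) dB_s ) = E[ (int_0^t f(s) dB_s)^2 ] = int_0^t f(s)^2 ds.
Here f(s) = s^3/3, so f(s)^2 = s^6/9. Integrate:
  int_0^t (s^6/9) ds = t^7/63.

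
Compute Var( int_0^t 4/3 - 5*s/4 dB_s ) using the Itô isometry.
Var = t*(75*t^2 - 240*t + 256)/144

The Itô integral of a deterministic integrand f(s) has mean 0 because each increment f(s) * (B_{s+ds} - B_s) has mean 0. By the Itô isometry:
  Var( int_0^t f(s) dB_s ) = E[ (int_0^t f(s) dB_s)^2 ] = int_0^t f(s)^2 ds.
Here f(s) = 4/3 - 5*s/4, so f(s)^2 = (15*s - 16)^2/144. Integrate:
  int_0^t ((15*s - 16)^2/144) ds = t*(75*t^2 - 240*t + 256)/144.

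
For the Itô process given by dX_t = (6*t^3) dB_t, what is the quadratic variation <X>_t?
<X>_t = 36*t^7/7

For an Itô process dX_t = a(t) dt + b(t) dB_t, the quadratic variation is <X>_t = int_0^t b(s)^2 ds (the drift term does not contribute). Here b(s) = 6*s^3, so
  b(s)^2 = 36*s^6.
Integrating from 0 to t:
  <X>_t = int_0^t (36*s^6) ds = 36*t^7/7.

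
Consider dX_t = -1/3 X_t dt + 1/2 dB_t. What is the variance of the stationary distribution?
lim Var(X_t) = 3/8

The OU SDE dX = -theta X dt + sigma dB admits the integrating factor exp(theta t): d(exp(theta t) X_t) = sigma exp(theta t) dB_t. Integrating from 0 to t gives X_t = x_0 * exp(-theta t) + sigma * int_0^t exp(-theta (t-s)) dB_s for any initial x_0. The Itô integral has variance (by the Itô isometry) sigma^2 * int_0^t exp(-2 theta (t - s)) ds = sigma^2 * (1 - exp(-2 theta t)) / (2 theta), independent of x_0.
With theta = 1/3, sigma = 1/2:
  Var(X_t) = (1/2)^2 * (1 - exp(-2*1/3 t)) / (2 * 1/3) = 3/8 - 3*exp(-2*t/3)/8.
As t -> infinity, exp(-2*1/3 t) -> 0, so the stationary variance is sigma^2 / (2 theta) = 3/8.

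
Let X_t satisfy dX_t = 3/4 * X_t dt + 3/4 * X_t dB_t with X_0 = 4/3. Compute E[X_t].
E[X_t] = 4*exp(3*t/4)/3

For GBM dX = mu X dt + sigma X dB with X_0 = x_0, apply Itô to Y = log X: dY = (mu - sigma^2/2) dt + sigma dB, so Y_t = log(x_0) + (mu - sigma^2/2) t + sigma B_t and hence X_t = x_0 * exp((mu - sigma^2/2) t + sigma B_t).
With mu = 3/4, sigma = 3/4, x_0 = 4/3, this gives:
  X_t = 4/3 * exp((15/32) * t + (3/4) * B_t).
Since sigma*B_t ~ Normal(0, sigma^2 t), E[exp(sigma*B_t)] = exp(sigma^2 t / 2); so E[X_t] = x_0 * exp((mu - sigma^2/2) t) * exp(sigma^2 t / 2) = x_0 * exp(mu t) = 4*exp(3*t/4)/3.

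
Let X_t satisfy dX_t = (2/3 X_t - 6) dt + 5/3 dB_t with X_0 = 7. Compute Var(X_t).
Var(X_t) = 25*exp(4*t/3)/12 - 25/12

The variance V(t) = Var(X_t) satisfies V'(t) = 2 a V(t) + c^2 with V(0) = 0 (drift coefficient is linear in X, diffusion is constant). With a = 2/3, c = 5/3, the solution is
  V(t) = (c^2 / (2 a)) * (exp(2 a t) - 1)
       = ((5/3)^2 / (2*(2/3))) * (exp((4/3) t) - 1)
       = 25*exp(4*t/3)/12 - 25/12.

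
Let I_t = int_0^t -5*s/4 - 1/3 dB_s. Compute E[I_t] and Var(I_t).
E[I_t] = 0; Var(I_t) = t*(75*t^2 + 60*t + 16)/144

The Itô integral of a deterministic integrand f(s) has mean 0 because each increment f(s) * (B_{s+ds} - B_s) has mean 0. By the Itô isometry:
  Var( int_0^t f(s) dB_s ) = E[ (int_0^t f(s) dB_s)^2 ] = int_0^t f(s)^2 ds.
Here f(s) = -5*s/4 - 1/3, so f(s)^2 = (15*s + 4)^2/144. Integrate:
  int_0^t ((15*s + 4)^2/144) ds = t*(75*t^2 + 60*t + 16)/144.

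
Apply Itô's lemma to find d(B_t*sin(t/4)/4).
d(B_t*sin(t/4)/4) = (B_t*cos(t/4)/16) dt + (sin(t/4)/4) dB_t

Itô's formula for f(t, x): d f(t, B_t) = (f_t + (1/2) f_xx) dt + f_x dB_t. Compute partials of f(t, x) = x*sin(t/4)/4:
  f_t(t,x)  = x*cos(t/4)/16
  f_x(t,x)  = sin(t/4)/4
  f_xx(t,x) = 0
Assemble drift = f_t + (1/2) f_xx = x*cos(t/4)/16 and diffusion = f_x = sin(t/4)/4. Substituting x = B_t:
  d(B_t*sin(t/4)/4) = (B_t*cos(t/4)/16) dt + (sin(t/4)/4) dB_t.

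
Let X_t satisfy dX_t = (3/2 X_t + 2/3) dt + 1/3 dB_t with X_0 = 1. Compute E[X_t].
E[X_t] = 13*exp(3*t/2)/9 - 4/9

Taking expectations and using E[dB_t] = 0, the mean m(t) = E[X_t] satisfies the ODE m'(t) = a m(t) + b with m(0) = x_0. With a = 3/2, b = 2/3, x_0 = 1, the solution is
  m(t) = x_0 * exp(a t) + (b/a) * (exp(a t) - 1)
       = 1 * exp((3/2) t) + ((2/3)/(3/2)) * (exp((3/2) t) - 1)
       = 13*exp(3*t/2)/9 - 4/9.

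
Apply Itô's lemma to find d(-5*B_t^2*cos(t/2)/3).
d(-5*B_t^2*cos(t/2)/3) = (5*B_t^2*sin(t/2)/6 - 5*cos(t/2)/3) dt + (-10*B_t*cos(t/2)/3) dB_t

Itô's formula for f(t, x): d f(t, B_t) = (f_t + (1/2) f_xx) dt + f_x dB_t. Compute partials of f(t, x) = -5*x^2*cos(t/2)/3:
  f_t(t,x)  = 5*x^2*sin(t/2)/6
  f_x(t,x)  = -10*x*cos(t/2)/3
  f_xx(t,x) = -10*cos(t/2)/3
Assemble drift = f_t + (1/2) f_xx = 5*x^2*sin(t/2)/6 - 5*cos(t/2)/3 and diffusion = f_x = -10*x*cos(t/2)/3. Substituting x = B_t:
  d(-5*B_t^2*cos(t/2)/3) = (5*B_t^2*sin(t/2)/6 - 5*cos(t/2)/3) dt + (-10*B_t*cos(t/2)/3) dB_t.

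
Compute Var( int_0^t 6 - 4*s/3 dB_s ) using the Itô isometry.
Var = 4*t*(4*t^2 - 54*t + 243)/27

The Itô integral of a deterministic integrand f(s) has mean 0 because each increment f(s) * (B_{s+ds} - B_s) has mean 0. By the Itô isometry:
  Var( int_0^t f(s) dB_s ) = E[ (int_0^t f(s) dB_s)^2 ] = int_0^t f(s)^2 ds.
Here f(s) = 6 - 4*s/3, so f(s)^2 = 4*(2*s - 9)^2/9. Integrate:
  int_0^t (4*(2*s - 9)^2/9) ds = 4*t*(4*t^2 - 54*t + 243)/27.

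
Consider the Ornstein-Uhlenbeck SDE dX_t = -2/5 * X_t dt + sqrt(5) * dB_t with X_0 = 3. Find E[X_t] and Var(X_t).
E[X_t] = 3*exp(-2*t/5); Var(X_t) = 25/4 - 25*exp(-4*t/5)/4

The OU SDE dX = -theta X dt + sigma dB admits the integrating factor exp(theta t): d(exp(theta t) X_t) = sigma exp(theta t) dB_t. Integrating from 0 to t:
  X_t = x_0 * exp(-theta t) + sigma * int_0^t exp(-theta (t-s)) dB_s.
The Itô integral has mean 0 and (by the Itô isometry) variance sigma^2 * int_0^t exp(-2 theta (t - s)) ds = sigma^2 * (1 - exp(-2 theta t)) / (2 theta).
With theta = 2/5, sigma = sqrt(5), x_0 = 3:
  E[X_t] = 3 * exp(-2/5 t) = 3*exp(-2*t/5)
  Var(X_t) = (sqrt(5))^2 * (1 - exp(-2*2/5 t)) / (2 * 2/5) = 25/4 - 25*exp(-4*t/5)/4.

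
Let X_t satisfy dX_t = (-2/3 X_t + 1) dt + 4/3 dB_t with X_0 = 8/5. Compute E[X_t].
E[X_t] = 3/2 + exp(-2*t/3)/10

Taking expectations and using E[dB_t] = 0, the mean m(t) = E[X_t] satisfies the ODE m'(t) = a m(t) + b with m(0) = x_0. With a = -2/3, b = 1, x_0 = 8/5, the solution is
  m(t) = x_0 * exp(a t) + (b/a) * (exp(a t) - 1)
       = (8/5) * exp((-2/3) t) + (1/(-2/3)) * (exp((-2/3) t) - 1)
       = 3/2 + exp(-2*t/3)/10.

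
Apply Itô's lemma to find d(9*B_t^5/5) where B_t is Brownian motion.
d(9*B_t^5/5) = (18*B_t^3) dt + (9*B_t^4) dB_t

Itô's formula for f(B_t) gives d f(B_t) = f'(B_t) dB_t + (1/2) f''(B_t) dt. Compute derivatives of f(x) = 9*x^5/5:
  f'(x)  = 9*x^4
  f''(x) = 36*x^3
Substitute x = B_t and multiply the f'' term by 1/2:
  drift     = (1/2) * (36*x^3) evaluated at B_t = 18*B_t^3
  diffusion = (9*x^4) evaluated at B_t = 9*B_t^4
Therefore d(9*B_t^5/5) = (18*B_t^3) dt + (9*B_t^4) dB_t.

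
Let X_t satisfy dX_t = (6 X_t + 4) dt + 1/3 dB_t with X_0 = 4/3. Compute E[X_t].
E[X_t] = 2*exp(6*t) - 2/3

Taking expectations and using E[dB_t] = 0, the mean m(t) = E[X_t] satisfies the ODE m'(t) = a m(t) + b with m(0) = x_0. With a = 6, b = 4, x_0 = 4/3, the solution is
  m(t) = x_0 * exp(a t) + (b/a) * (exp(a t) - 1)
       = (4/3) * exp(6 t) + (4/6) * (exp(6 t) - 1)
       = 2*exp(6*t) - 2/3.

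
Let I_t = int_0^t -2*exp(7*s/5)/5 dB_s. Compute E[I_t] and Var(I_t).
E[I_t] = 0; Var(I_t) = 2*exp(14*t/5)/35 - 2/35

The Itô integral of a deterministic integrand f(s) has mean 0 because each increment f(s) * (B_{s+ds} - B_s) has mean 0. By the Itô isometry:
  Var( int_0^t f(s) dB_s ) = E[ (int_0^t f(s) dB_s)^2 ] = int_0^t f(s)^2 ds.
Here f(s) = -2*exp(7*s/5)/5, so f(s)^2 = 4*exp(14*s/5)/25. Integrate:
  int_0^t (4*exp(14*s/5)/25) ds = 2*exp(14*t/5)/35 - 2/35.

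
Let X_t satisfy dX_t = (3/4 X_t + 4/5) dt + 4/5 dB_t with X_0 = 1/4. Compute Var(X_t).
Var(X_t) = 32*exp(3*t/2)/75 - 32/75

The variance V(t) = Var(X_t) satisfies V'(t) = 2 a V(t) + c^2 with V(0) = 0 (drift coefficient is linear in X, diffusion is constant). With a = 3/4, c = 4/5, the solution is
  V(t) = (c^2 / (2 a)) * (exp(2 a t) - 1)
       = ((4/5)^2 / (2*(3/4))) * (exp((3/2) t) - 1)
       = 32*exp(3*t/2)/75 - 32/75.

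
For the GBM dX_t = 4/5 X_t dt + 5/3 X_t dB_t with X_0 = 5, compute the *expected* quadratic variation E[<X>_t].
E[<X>_t] = 3125*exp(197*t/45)/197 - 3125/197

<X>_t = int_0^t ((5/3) * X_s)^2 ds. Taking expectation inside the integral: E[<X>_t] = (5/3)^2 * int_0^t E[X_s^2] ds. For GBM, E[X_s^2] = x_0^2 * exp((2 mu + sigma^2) s). Integrating:
  E[<X>_t] = (5/3)^2 * 5^2 * (exp((2*(4/5) + (5/3)^2) t) - 1) / (2*(4/5) + (5/3)^2)
           = (5/3)^2 * 5^2 * (exp((197/45) t) - 1) / (197/45) = 3125*exp(197*t/45)/197 - 3125/197.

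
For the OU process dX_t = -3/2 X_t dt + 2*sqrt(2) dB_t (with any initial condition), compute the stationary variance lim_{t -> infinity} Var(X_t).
lim Var(X_t) = 8/3

The OU SDE dX = -theta X dt + sigma dB admits the integrating factor exp(theta t): d(exp(theta t) X_t) = sigma exp(theta t) dB_t. Integrating from 0 to t gives X_t = x_0 * exp(-theta t) + sigma * int_0^t exp(-theta (t-s)) dB_s for any initial x_0. The Itô integral has variance (by the Itô isometry) sigma^2 * int_0^t exp(-2 theta (t - s)) ds = sigma^2 * (1 - exp(-2 theta t)) / (2 theta), independent of x_0.
With theta = 3/2, sigma = 2*sqrt(2):
  Var(X_t) = (2*sqrt(2))^2 * (1 - exp(-2*3/2 t)) / (2 * 3/2) = 8/3 - 8*exp(-3*t)/3.
As t -> infinity, exp(-2*3/2 t) -> 0, so the stationary variance is sigma^2 / (2 theta) = 8/3.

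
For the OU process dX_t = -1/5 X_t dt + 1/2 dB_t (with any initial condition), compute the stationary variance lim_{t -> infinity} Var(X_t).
lim Var(X_t) = 5/8

The OU SDE dX = -theta X dt + sigma dB admits the integrating factor exp(theta t): d(exp(theta t) X_t) = sigma exp(theta t) dB_t. Integrating from 0 to t gives X_t = x_0 * exp(-theta t) + sigma * int_0^t exp(-theta (t-s)) dB_s for any initial x_0. The Itô integral has variance (by the Itô isometry) sigma^2 * int_0^t exp(-2 theta (t - s)) ds = sigma^2 * (1 - exp(-2 theta t)) / (2 theta), independent of x_0.
With theta = 1/5, sigma = 1/2:
  Var(X_t) = (1/2)^2 * (1 - exp(-2*1/5 t)) / (2 * 1/5) = 5/8 - 5*exp(-2*t/5)/8.
As t -> infinity, exp(-2*1/5 t) -> 0, so the stationary variance is sigma^2 / (2 theta) = 5/8.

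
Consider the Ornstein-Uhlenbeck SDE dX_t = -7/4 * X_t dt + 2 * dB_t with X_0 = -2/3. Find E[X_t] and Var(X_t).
E[X_t] = -2*exp(-7*t/4)/3; Var(X_t) = 8/7 - 8*exp(-7*t/2)/7

The OU SDE dX = -theta X dt + sigma dB admits the integrating factor exp(theta t): d(exp(theta t) X_t) = sigma exp(theta t) dB_t. Integrating from 0 to t:
  X_t = x_0 * exp(-theta t) + sigma * int_0^t exp(-theta (t-s)) dB_s.
The Itô integral has mean 0 and (by the Itô isometry) variance sigma^2 * int_0^t exp(-2 theta (t - s)) ds = sigma^2 * (1 - exp(-2 theta t)) / (2 theta).
With theta = 7/4, sigma = 2, x_0 = -2/3:
  E[X_t] = -2/3 * exp(-7/4 t) = -2*exp(-7*t/4)/3
  Var(X_t) = (2)^2 * (1 - exp(-2*7/4 t)) / (2 * 7/4) = 8/7 - 8*exp(-7*t/2)/7.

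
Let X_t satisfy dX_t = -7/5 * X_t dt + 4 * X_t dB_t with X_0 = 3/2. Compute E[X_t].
E[X_t] = 3*exp(-7*t/5)/2

For GBM dX = mu X dt + sigma X dB with X_0 = x_0, apply Itô to Y = log X: dY = (mu - sigma^2/2) dt + sigma dB, so Y_t = log(x_0) + (mu - sigma^2/2) t + sigma B_t and hence X_t = x_0 * exp((mu - sigma^2/2) t + sigma B_t).
With mu = -7/5, sigma = 4, x_0 = 3/2, this gives:
  X_t = 3/2 * exp((-47/5) * t + (4) * B_t).
Since sigma*B_t ~ Normal(0, sigma^2 t), E[exp(sigma*B_t)] = exp(sigma^2 t / 2); so E[X_t] = x_0 * exp((mu - sigma^2/2) t) * exp(sigma^2 t / 2) = x_0 * exp(mu t) = 3*exp(-7*t/5)/2.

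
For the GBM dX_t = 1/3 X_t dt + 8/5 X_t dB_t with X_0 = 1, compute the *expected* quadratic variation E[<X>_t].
E[<X>_t] = 96*exp(242*t/75)/121 - 96/121

<X>_t = int_0^t ((8/5) * X_s)^2 ds. Taking expectation inside the integral: E[<X>_t] = (8/5)^2 * int_0^t E[X_s^2] ds. For GBM, E[X_s^2] = x_0^2 * exp((2 mu + sigma^2) s). Integrating:
  E[<X>_t] = (8/5)^2 * 1^2 * (exp((2*(1/3) + (8/5)^2) t) - 1) / (2*(1/3) + (8/5)^2)
           = (8/5)^2 * 1^2 * (exp((242/75) t) - 1) / (242/75) = 96*exp(242*t/75)/121 - 96/121.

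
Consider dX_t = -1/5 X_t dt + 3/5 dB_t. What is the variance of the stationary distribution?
lim Var(X_t) = 9/10

The OU SDE dX = -theta X dt + sigma dB admits the integrating factor exp(theta t): d(exp(theta t) X_t) = sigma exp(theta t) dB_t. Integrating from 0 to t gives X_t = x_0 * exp(-theta t) + sigma * int_0^t exp(-theta (t-s)) dB_s for any initial x_0. The Itô integral has variance (by the Itô isometry) sigma^2 * int_0^t exp(-2 theta (t - s)) ds = sigma^2 * (1 - exp(-2 theta t)) / (2 theta), independent of x_0.
With theta = 1/5, sigma = 3/5:
  Var(X_t) = (3/5)^2 * (1 - exp(-2*1/5 t)) / (2 * 1/5) = 9/10 - 9*exp(-2*t/5)/10.
As t -> infinity, exp(-2*1/5 t) -> 0, so the stationary variance is sigma^2 / (2 theta) = 9/10.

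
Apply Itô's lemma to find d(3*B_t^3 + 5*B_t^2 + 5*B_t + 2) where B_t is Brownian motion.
d(3*B_t^3 + 5*B_t^2 + 5*B_t + 2) = (9*B_t + 5) dt + (9*B_t^2 + 10*B_t + 5) dB_t

Itô's formula for f(B_t) gives d f(B_t) = f'(B_t) dB_t + (1/2) f''(B_t) dt. Compute derivatives of f(x) = 3*x^3 + 5*x^2 + 5*x + 2:
  f'(x)  = 9*x^2 + 10*x + 5
  f''(x) = 18*x + 10
Substitute x = B_t and multiply the f'' term by 1/2:
  drift     = (1/2) * (18*x + 10) evaluated at B_t = 9*B_t + 5
  diffusion = (9*x^2 + 10*x + 5) evaluated at B_t = 9*B_t^2 + 10*B_t + 5
Therefore d(3*B_t^3 + 5*B_t^2 + 5*B_t + 2) = (9*B_t + 5) dt + (9*B_t^2 + 10*B_t + 5) dB_t.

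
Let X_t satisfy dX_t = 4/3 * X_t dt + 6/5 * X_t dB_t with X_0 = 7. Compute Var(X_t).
Var(X_t) = 49*(exp(36*t/25) - 1)*exp(8*t/3)

For GBM dX = mu X dt + sigma X dB with X_0 = x_0, apply Itô to Y = log X: dY = (mu - sigma^2/2) dt + sigma dB, so Y_t = log(x_0) + (mu - sigma^2/2) t + sigma B_t and hence X_t = x_0 * exp((mu - sigma^2/2) t + sigma B_t).
With mu = 4/3, sigma = 6/5, x_0 = 7, this gives:
  X_t = 7 * exp((46/75) * t + (6/5) * B_t).
Since sigma*B_t ~ Normal(0, sigma^2 t), E[exp(sigma*B_t)] = exp(sigma^2 t / 2); so E[X_t] = x_0 * exp((mu - sigma^2/2) t) * exp(sigma^2 t / 2) = x_0 * exp(mu t) = 7*exp(4*t/3).
Var(X_t) = E[X_t^2] - (E[X_t])^2 = x_0^2 * exp(2 mu t) * (exp(sigma^2 t) - 1) = 49*(exp(36*t/25) - 1)*exp(8*t/3).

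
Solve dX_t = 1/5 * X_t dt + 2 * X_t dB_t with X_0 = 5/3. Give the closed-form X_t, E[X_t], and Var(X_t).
X_t = 5/3 * exp((-9/5) t + (2) B_t); E[X_t] = 5*exp(t/5)/3; Var(X_t) = 25*(exp(4*t) - 1)*exp(2*t/5)/9

For GBM dX = mu X dt + sigma X dB with X_0 = x_0, apply Itô to Y = log X: dY = (mu - sigma^2/2) dt + sigma dB, so Y_t = log(x_0) + (mu - sigma^2/2) t + sigma B_t and hence X_t = x_0 * exp((mu - sigma^2/2) t + sigma B_t).
With mu = 1/5, sigma = 2, x_0 = 5/3, this gives:
  X_t = 5/3 * exp((-9/5) * t + (2) * B_t).
Since sigma*B_t ~ Normal(0, sigma^2 t), E[exp(sigma*B_t)] = exp(sigma^2 t / 2); so E[X_t] = x_0 * exp((mu - sigma^2/2) t) * exp(sigma^2 t / 2) = x_0 * exp(mu t) = 5*exp(t/5)/3.
Var(X_t) = E[X_t^2] - (E[X_t])^2 = x_0^2 * exp(2 mu t) * (exp(sigma^2 t) - 1) = 25*(exp(4*t) - 1)*exp(2*t/5)/9.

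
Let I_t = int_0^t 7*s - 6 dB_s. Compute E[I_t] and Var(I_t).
E[I_t] = 0; Var(I_t) = t*(49*t^2 - 126*t + 108)/3

The Itô integral of a deterministic integrand f(s) has mean 0 because each increment f(s) * (B_{s+ds} - B_s) has mean 0. By the Itô isometry:
  Var( int_0^t f(s) dB_s ) = E[ (int_0^t f(s) dB_s)^2 ] = int_0^t f(s)^2 ds.
Here f(s) = 7*s - 6, so f(s)^2 = (7*s - 6)^2. Integrate:
  int_0^t ((7*s - 6)^2) ds = t*(49*t^2 - 126*t + 108)/3.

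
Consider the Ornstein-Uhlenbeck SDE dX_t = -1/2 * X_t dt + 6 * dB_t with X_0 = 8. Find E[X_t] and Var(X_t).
E[X_t] = 8*exp(-t/2); Var(X_t) = 36 - 36*exp(-t)

The OU SDE dX = -theta X dt + sigma dB admits the integrating factor exp(theta t): d(exp(theta t) X_t) = sigma exp(theta t) dB_t. Integrating from 0 to t:
  X_t = x_0 * exp(-theta t) + sigma * int_0^t exp(-theta (t-s)) dB_s.
The Itô integral has mean 0 and (by the Itô isometry) variance sigma^2 * int_0^t exp(-2 theta (t - s)) ds = sigma^2 * (1 - exp(-2 theta t)) / (2 theta).
With theta = 1/2, sigma = 6, x_0 = 8:
  E[X_t] = 8 * exp(-1/2 t) = 8*exp(-t/2)
  Var(X_t) = (6)^2 * (1 - exp(-2*1/2 t)) / (2 * 1/2) = 36 - 36*exp(-t).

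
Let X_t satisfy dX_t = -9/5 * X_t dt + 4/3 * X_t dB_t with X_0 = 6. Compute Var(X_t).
Var(X_t) = (36*exp(16*t/9) - 36)*exp(-18*t/5)

For GBM dX = mu X dt + sigma X dB with X_0 = x_0, apply Itô to Y = log X: dY = (mu - sigma^2/2) dt + sigma dB, so Y_t = log(x_0) + (mu - sigma^2/2) t + sigma B_t and hence X_t = x_0 * exp((mu - sigma^2/2) t + sigma B_t).
With mu = -9/5, sigma = 4/3, x_0 = 6, this gives:
  X_t = 6 * exp((-121/45) * t + (4/3) * B_t).
Since sigma*B_t ~ Normal(0, sigma^2 t), E[exp(sigma*B_t)] = exp(sigma^2 t / 2); so E[X_t] = x_0 * exp((mu - sigma^2/2) t) * exp(sigma^2 t / 2) = x_0 * exp(mu t) = 6*exp(-9*t/5).
Var(X_t) = E[X_t^2] - (E[X_t])^2 = x_0^2 * exp(2 mu t) * (exp(sigma^2 t) - 1) = (36*exp(16*t/9) - 36)*exp(-18*t/5).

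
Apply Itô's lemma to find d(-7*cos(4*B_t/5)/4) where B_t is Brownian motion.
d(-7*cos(4*B_t/5)/4) = (14*cos(4*B_t/5)/25) dt + (7*sin(4*B_t/5)/5) dB_t

Itô's formula for f(B_t) gives d f(B_t) = f'(B_t) dB_t + (1/2) f''(B_t) dt. Compute derivatives of f(x) = -7*cos(4*x/5)/4:
  f'(x)  = 7*sin(4*x/5)/5
  f''(x) = 28*cos(4*x/5)/25
Substitute x = B_t and multiply the f'' term by 1/2:
  drift     = (1/2) * (28*cos(4*x/5)/25) evaluated at B_t = 14*cos(4*B_t/5)/25
  diffusion = (7*sin(4*x/5)/5) evaluated at B_t = 7*sin(4*B_t/5)/5
Therefore d(-7*cos(4*B_t/5)/4) = (14*cos(4*B_t/5)/25) dt + (7*sin(4*B_t/5)/5) dB_t.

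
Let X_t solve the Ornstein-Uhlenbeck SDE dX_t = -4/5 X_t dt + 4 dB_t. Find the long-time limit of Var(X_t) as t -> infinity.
lim Var(X_t) = 10

The OU SDE dX = -theta X dt + sigma dB admits the integrating factor exp(theta t): d(exp(theta t) X_t) = sigma exp(theta t) dB_t. Integrating from 0 to t gives X_t = x_0 * exp(-theta t) + sigma * int_0^t exp(-theta (t-s)) dB_s for any initial x_0. The Itô integral has variance (by the Itô isometry) sigma^2 * int_0^t exp(-2 theta (t - s)) ds = sigma^2 * (1 - exp(-2 theta t)) / (2 theta), independent of x_0.
With theta = 4/5, sigma = 4:
  Var(X_t) = (4)^2 * (1 - exp(-2*4/5 t)) / (2 * 4/5) = 10 - 10*exp(-8*t/5).
As t -> infinity, exp(-2*4/5 t) -> 0, so the stationary variance is sigma^2 / (2 theta) = 10.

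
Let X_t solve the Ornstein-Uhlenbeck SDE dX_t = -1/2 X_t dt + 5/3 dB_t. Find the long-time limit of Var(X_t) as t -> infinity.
lim Var(X_t) = 25/9

The OU SDE dX = -theta X dt + sigma dB admits the integrating factor exp(theta t): d(exp(theta t) X_t) = sigma exp(theta t) dB_t. Integrating from 0 to t gives X_t = x_0 * exp(-theta t) + sigma * int_0^t exp(-theta (t-s)) dB_s for any initial x_0. The Itô integral has variance (by the Itô isometry) sigma^2 * int_0^t exp(-2 theta (t - s)) ds = sigma^2 * (1 - exp(-2 theta t)) / (2 theta), independent of x_0.
With theta = 1/2, sigma = 5/3:
  Var(X_t) = (5/3)^2 * (1 - exp(-2*1/2 t)) / (2 * 1/2) = 25/9 - 25*exp(-t)/9.
As t -> infinity, exp(-2*1/2 t) -> 0, so the stationary variance is sigma^2 / (2 theta) = 25/9.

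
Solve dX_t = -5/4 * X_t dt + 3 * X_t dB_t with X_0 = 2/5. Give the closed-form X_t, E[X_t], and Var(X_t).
X_t = 2/5 * exp((-23/4) t + (3) B_t); E[X_t] = 2*exp(-5*t/4)/5; Var(X_t) = (4*exp(9*t) - 4)*exp(-5*t/2)/25

For GBM dX = mu X dt + sigma X dB with X_0 = x_0, apply Itô to Y = log X: dY = (mu - sigma^2/2) dt + sigma dB, so Y_t = log(x_0) + (mu - sigma^2/2) t + sigma B_t and hence X_t = x_0 * exp((mu - sigma^2/2) t + sigma B_t).
With mu = -5/4, sigma = 3, x_0 = 2/5, this gives:
  X_t = 2/5 * exp((-23/4) * t + (3) * B_t).
Since sigma*B_t ~ Normal(0, sigma^2 t), E[exp(sigma*B_t)] = exp(sigma^2 t / 2); so E[X_t] = x_0 * exp((mu - sigma^2/2) t) * exp(sigma^2 t / 2) = x_0 * exp(mu t) = 2*exp(-5*t/4)/5.
Var(X_t) = E[X_t^2] - (E[X_t])^2 = x_0^2 * exp(2 mu t) * (exp(sigma^2 t) - 1) = (4*exp(9*t) - 4)*exp(-5*t/2)/25.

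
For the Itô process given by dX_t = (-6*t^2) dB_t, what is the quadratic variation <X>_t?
<X>_t = 36*t^5/5

For an Itô process dX_t = a(t) dt + b(t) dB_t, the quadratic variation is <X>_t = int_0^t b(s)^2 ds (the drift term does not contribute). Here b(s) = -6*s^2, so
  b(s)^2 = 36*s^4.
Integrating from 0 to t:
  <X>_t = int_0^t (36*s^4) ds = 36*t^5/5.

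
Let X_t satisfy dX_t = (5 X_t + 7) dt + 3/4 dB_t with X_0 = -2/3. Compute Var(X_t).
Var(X_t) = 9*exp(10*t)/160 - 9/160

The variance V(t) = Var(X_t) satisfies V'(t) = 2 a V(t) + c^2 with V(0) = 0 (drift coefficient is linear in X, diffusion is constant). With a = 5, c = 3/4, the solution is
  V(t) = (c^2 / (2 a)) * (exp(2 a t) - 1)
       = ((3/4)^2 / (2*5)) * (exp(10 t) - 1)
       = 9*exp(10*t)/160 - 9/160.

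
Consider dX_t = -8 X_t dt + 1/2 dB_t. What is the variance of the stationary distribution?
lim Var(X_t) = 1/64

The OU SDE dX = -theta X dt + sigma dB admits the integrating factor exp(theta t): d(exp(theta t) X_t) = sigma exp(theta t) dB_t. Integrating from 0 to t gives X_t = x_0 * exp(-theta t) + sigma * int_0^t exp(-theta (t-s)) dB_s for any initial x_0. The Itô integral has variance (by the Itô isometry) sigma^2 * int_0^t exp(-2 theta (t - s)) ds = sigma^2 * (1 - exp(-2 theta t)) / (2 theta), independent of x_0.
With theta = 8, sigma = 1/2:
  Var(X_t) = (1/2)^2 * (1 - exp(-2*8 t)) / (2 * 8) = 1/64 - exp(-16*t)/64.
As t -> infinity, exp(-2*8 t) -> 0, so the stationary variance is sigma^2 / (2 theta) = 1/64.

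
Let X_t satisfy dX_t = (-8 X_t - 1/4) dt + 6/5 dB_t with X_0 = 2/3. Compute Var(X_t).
Var(X_t) = 9/100 - 9*exp(-16*t)/100

The variance V(t) = Var(X_t) satisfies V'(t) = 2 a V(t) + c^2 with V(0) = 0 (drift coefficient is linear in X, diffusion is constant). With a = -8, c = 6/5, the solution is
  V(t) = (c^2 / (2 a)) * (exp(2 a t) - 1)
       = ((6/5)^2 / (2*(-8))) * (exp((-16) t) - 1)
       = 9/100 - 9*exp(-16*t)/100.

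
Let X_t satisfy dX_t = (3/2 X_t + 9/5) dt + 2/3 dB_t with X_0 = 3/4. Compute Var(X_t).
Var(X_t) = 4*exp(3*t)/27 - 4/27

The variance V(t) = Var(X_t) satisfies V'(t) = 2 a V(t) + c^2 with V(0) = 0 (drift coefficient is linear in X, diffusion is constant). With a = 3/2, c = 2/3, the solution is
  V(t) = (c^2 / (2 a)) * (exp(2 a t) - 1)
       = ((2/3)^2 / (2*(3/2))) * (exp(3 t) - 1)
       = 4*exp(3*t)/27 - 4/27.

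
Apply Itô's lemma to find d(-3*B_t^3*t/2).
d(-3*B_t^3*t/2) = (3*B_t*(-B_t^2 - 3*t)/2) dt + (-9*B_t^2*t/2) dB_t

Itô's formula for f(t, x): d f(t, B_t) = (f_t + (1/2) f_xx) dt + f_x dB_t. Compute partials of f(t, x) = -3*t*x^3/2:
  f_t(t,x)  = -3*x^3/2
  f_x(t,x)  = -9*t*x^2/2
  f_xx(t,x) = -9*t*x
Assemble drift = f_t + (1/2) f_xx = 3*x*(-3*t - x^2)/2 and diffusion = f_x = -9*t*x^2/2. Substituting x = B_t:
  d(-3*B_t^3*t/2) = (3*B_t*(-B_t^2 - 3*t)/2) dt + (-9*B_t^2*t/2) dB_t.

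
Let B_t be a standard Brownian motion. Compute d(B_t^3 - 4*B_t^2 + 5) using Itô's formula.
d(B_t^3 - 4*B_t^2 + 5) = (3*B_t - 4) dt + (B_t*(3*B_t - 8)) dB_t

Itô's formula for f(B_t) gives d f(B_t) = f'(B_t) dB_t + (1/2) f''(B_t) dt. Compute derivatives of f(x) = x^3 - 4*x^2 + 5:
  f'(x)  = x*(3*x - 8)
  f''(x) = 6*x - 8
Substitute x = B_t and multiply the f'' term by 1/2:
  drift     = (1/2) * (6*x - 8) evaluated at B_t = 3*B_t - 4
  diffusion = (x*(3*x - 8)) evaluated at B_t = B_t*(3*B_t - 8)
Therefore d(B_t^3 - 4*B_t^2 + 5) = (3*B_t - 4) dt + (B_t*(3*B_t - 8)) dB_t.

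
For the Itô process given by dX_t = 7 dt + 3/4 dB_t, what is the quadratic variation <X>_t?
<X>_t = 9*t/16

For an Itô process dX_t = a(t) dt + b(t) dB_t, the quadratic variation is <X>_t = int_0^t b(s)^2 ds (the drift term does not contribute). Here b(s) = 3/4, so
  b(s)^2 = 9/16.
Integrating from 0 to t:
  <X>_t = int_0^t (9/16) ds = 9*t/16.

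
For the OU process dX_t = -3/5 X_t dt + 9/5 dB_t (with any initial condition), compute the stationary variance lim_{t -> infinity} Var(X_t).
lim Var(X_t) = 27/10

The OU SDE dX = -theta X dt + sigma dB admits the integrating factor exp(theta t): d(exp(theta t) X_t) = sigma exp(theta t) dB_t. Integrating from 0 to t gives X_t = x_0 * exp(-theta t) + sigma * int_0^t exp(-theta (t-s)) dB_s for any initial x_0. The Itô integral has variance (by the Itô isometry) sigma^2 * int_0^t exp(-2 theta (t - s)) ds = sigma^2 * (1 - exp(-2 theta t)) / (2 theta), independent of x_0.
With theta = 3/5, sigma = 9/5:
  Var(X_t) = (9/5)^2 * (1 - exp(-2*3/5 t)) / (2 * 3/5) = 27/10 - 27*exp(-6*t/5)/10.
As t -> infinity, exp(-2*3/5 t) -> 0, so the stationary variance is sigma^2 / (2 theta) = 27/10.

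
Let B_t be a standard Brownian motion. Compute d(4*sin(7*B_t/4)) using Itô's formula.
d(4*sin(7*B_t/4)) = (-49*sin(7*B_t/4)/8) dt + (7*cos(7*B_t/4)) dB_t

Itô's formula for f(B_t) gives d f(B_t) = f'(B_t) dB_t + (1/2) f''(B_t) dt. Compute derivatives of f(x) = 4*sin(7*x/4):
  f'(x)  = 7*cos(7*x/4)
  f''(x) = -49*sin(7*x/4)/4
Substitute x = B_t and multiply the f'' term by 1/2:
  drift     = (1/2) * (-49*sin(7*x/4)/4) evaluated at B_t = -49*sin(7*B_t/4)/8
  diffusion = (7*cos(7*x/4)) evaluated at B_t = 7*cos(7*B_t/4)
Therefore d(4*sin(7*B_t/4)) = (-49*sin(7*B_t/4)/8) dt + (7*cos(7*B_t/4)) dB_t.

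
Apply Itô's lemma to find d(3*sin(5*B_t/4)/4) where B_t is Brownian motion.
d(3*sin(5*B_t/4)/4) = (-75*sin(5*B_t/4)/128) dt + (15*cos(5*B_t/4)/16) dB_t

Itô's formula for f(B_t) gives d f(B_t) = f'(B_t) dB_t + (1/2) f''(B_t) dt. Compute derivatives of f(x) = 3*sin(5*x/4)/4:
  f'(x)  = 15*cos(5*x/4)/16
  f''(x) = -75*sin(5*x/4)/64
Substitute x = B_t and multiply the f'' term by 1/2:
  drift     = (1/2) * (-75*sin(5*x/4)/64) evaluated at B_t = -75*sin(5*B_t/4)/128
  diffusion = (15*cos(5*x/4)/16) evaluated at B_t = 15*cos(5*B_t/4)/16
Therefore d(3*sin(5*B_t/4)/4) = (-75*sin(5*B_t/4)/128) dt + (15*cos(5*B_t/4)/16) dB_t.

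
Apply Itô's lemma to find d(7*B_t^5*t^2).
d(7*B_t^5*t^2) = (14*B_t^3*t*(B_t^2 + 5*t)) dt + (35*B_t^4*t^2) dB_t

Itô's formula for f(t, x): d f(t, B_t) = (f_t + (1/2) f_xx) dt + f_x dB_t. Compute partials of f(t, x) = 7*t^2*x^5:
  f_t(t,x)  = 14*t*x^5
  f_x(t,x)  = 35*t^2*x^4
  f_xx(t,x) = 140*t^2*x^3
Assemble drift = f_t + (1/2) f_xx = 14*t*x^3*(5*t + x^2) and diffusion = f_x = 35*t^2*x^4. Substituting x = B_t:
  d(7*B_t^5*t^2) = (14*B_t^3*t*(B_t^2 + 5*t)) dt + (35*B_t^4*t^2) dB_t.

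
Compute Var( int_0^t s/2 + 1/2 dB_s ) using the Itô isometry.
Var = t*(t^2 + 3*t + 3)/12

The Itô integral of a deterministic integrand f(s) has mean 0 because each increment f(s) * (B_{s+ds} - B_s) has mean 0. By the Itô isometry:
  Var( int_0^t f(s) dB_s ) = E[ (int_0^t f(s) dB_s)^2 ] = int_0^t f(s)^2 ds.
Here f(s) = s/2 + 1/2, so f(s)^2 = (s + 1)^2/4. Integrate:
  int_0^t ((s + 1)^2/4) ds = t*(t^2 + 3*t + 3)/12.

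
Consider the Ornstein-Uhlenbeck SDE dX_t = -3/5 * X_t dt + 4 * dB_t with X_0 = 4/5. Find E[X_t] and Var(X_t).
E[X_t] = 4*exp(-3*t/5)/5; Var(X_t) = 40/3 - 40*exp(-6*t/5)/3

The OU SDE dX = -theta X dt + sigma dB admits the integrating factor exp(theta t): d(exp(theta t) X_t) = sigma exp(theta t) dB_t. Integrating from 0 to t:
  X_t = x_0 * exp(-theta t) + sigma * int_0^t exp(-theta (t-s)) dB_s.
The Itô integral has mean 0 and (by the Itô isometry) variance sigma^2 * int_0^t exp(-2 theta (t - s)) ds = sigma^2 * (1 - exp(-2 theta t)) / (2 theta).
With theta = 3/5, sigma = 4, x_0 = 4/5:
  E[X_t] = 4/5 * exp(-3/5 t) = 4*exp(-3*t/5)/5
  Var(X_t) = (4)^2 * (1 - exp(-2*3/5 t)) / (2 * 3/5) = 40/3 - 40*exp(-6*t/5)/3.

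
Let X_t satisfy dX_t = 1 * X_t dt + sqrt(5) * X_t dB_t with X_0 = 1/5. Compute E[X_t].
E[X_t] = exp(t)/5

For GBM dX = mu X dt + sigma X dB with X_0 = x_0, apply Itô to Y = log X: dY = (mu - sigma^2/2) dt + sigma dB, so Y_t = log(x_0) + (mu - sigma^2/2) t + sigma B_t and hence X_t = x_0 * exp((mu - sigma^2/2) t + sigma B_t).
With mu = 1, sigma = sqrt(5), x_0 = 1/5, this gives:
  X_t = 1/5 * exp((-3/2) * t + (sqrt(5)) * B_t).
Since sigma*B_t ~ Normal(0, sigma^2 t), E[exp(sigma*B_t)] = exp(sigma^2 t / 2); so E[X_t] = x_0 * exp((mu - sigma^2/2) t) * exp(sigma^2 t / 2) = x_0 * exp(mu t) = exp(t)/5.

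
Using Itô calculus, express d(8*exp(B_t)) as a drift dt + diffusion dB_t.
d(8*exp(B_t)) = (4*exp(B_t)) dt + (8*exp(B_t)) dB_t

Itô's formula for f(B_t) gives d f(B_t) = f'(B_t) dB_t + (1/2) f''(B_t) dt. Compute derivatives of f(x) = 8*exp(x):
  f'(x)  = 8*exp(x)
  f''(x) = 8*exp(x)
Substitute x = B_t and multiply the f'' term by 1/2:
  drift     = (1/2) * (8*exp(x)) evaluated at B_t = 4*exp(B_t)
  diffusion = (8*exp(x)) evaluated at B_t = 8*exp(B_t)
Therefore d(8*exp(B_t)) = (4*exp(B_t)) dt + (8*exp(B_t)) dB_t.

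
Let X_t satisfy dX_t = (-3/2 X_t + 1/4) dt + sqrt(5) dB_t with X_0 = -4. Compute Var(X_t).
Var(X_t) = 5/3 - 5*exp(-3*t)/3

The variance V(t) = Var(X_t) satisfies V'(t) = 2 a V(t) + c^2 with V(0) = 0 (drift coefficient is linear in X, diffusion is constant). With a = -3/2, c = sqrt(5), the solution is
  V(t) = (c^2 / (2 a)) * (exp(2 a t) - 1)
       = (sqrt(5)^2 / (2*(-3/2))) * (exp((-3) t) - 1)
       = 5/3 - 5*exp(-3*t)/3.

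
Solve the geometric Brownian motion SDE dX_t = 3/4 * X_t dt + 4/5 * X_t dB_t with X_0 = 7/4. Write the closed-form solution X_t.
X_t = 7/4 * exp((43/100) * t + (4/5) * B_t)

For GBM dX = mu X dt + sigma X dB with X_0 = x_0, apply Itô to Y = log X: dY = (mu - sigma^2/2) dt + sigma dB, so Y_t = log(x_0) + (mu - sigma^2/2) t + sigma B_t and hence X_t = x_0 * exp((mu - sigma^2/2) t + sigma B_t).
With mu = 3/4, sigma = 4/5, x_0 = 7/4, this gives:
  X_t = 7/4 * exp((43/100) * t + (4/5) * B_t).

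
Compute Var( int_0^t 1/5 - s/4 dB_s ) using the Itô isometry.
Var = t*(25*t^2 - 60*t + 48)/1200

The Itô integral of a deterministic integrand f(s) has mean 0 because each increment f(s) * (B_{s+ds} - B_s) has mean 0. By the Itô isometry:
  Var( int_0^t f(s) dB_s ) = E[ (int_0^t f(s) dB_s)^2 ] = int_0^t f(s)^2 ds.
Here f(s) = 1/5 - s/4, so f(s)^2 = (5*s - 4)^2/400. Integrate:
  int_0^t ((5*s - 4)^2/400) ds = t*(25*t^2 - 60*t + 48)/1200.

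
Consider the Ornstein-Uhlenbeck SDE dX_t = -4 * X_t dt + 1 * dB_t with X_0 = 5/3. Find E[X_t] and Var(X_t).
E[X_t] = 5*exp(-4*t)/3; Var(X_t) = 1/8 - exp(-8*t)/8

The OU SDE dX = -theta X dt + sigma dB admits the integrating factor exp(theta t): d(exp(theta t) X_t) = sigma exp(theta t) dB_t. Integrating from 0 to t:
  X_t = x_0 * exp(-theta t) + sigma * int_0^t exp(-theta (t-s)) dB_s.
The Itô integral has mean 0 and (by the Itô isometry) variance sigma^2 * int_0^t exp(-2 theta (t - s)) ds = sigma^2 * (1 - exp(-2 theta t)) / (2 theta).
With theta = 4, sigma = 1, x_0 = 5/3:
  E[X_t] = 5/3 * exp(-4 t) = 5*exp(-4*t)/3
  Var(X_t) = (1)^2 * (1 - exp(-2*4 t)) / (2 * 4) = 1/8 - exp(-8*t)/8.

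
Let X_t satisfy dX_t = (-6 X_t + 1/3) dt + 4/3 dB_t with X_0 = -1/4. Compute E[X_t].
E[X_t] = 1/18 - 11*exp(-6*t)/36

Taking expectations and using E[dB_t] = 0, the mean m(t) = E[X_t] satisfies the ODE m'(t) = a m(t) + b with m(0) = x_0. With a = -6, b = 1/3, x_0 = -1/4, the solution is
  m(t) = x_0 * exp(a t) + (b/a) * (exp(a t) - 1)
       = (-1/4) * exp((-6) t) + ((1/3)/(-6)) * (exp((-6) t) - 1)
       = 1/18 - 11*exp(-6*t)/36.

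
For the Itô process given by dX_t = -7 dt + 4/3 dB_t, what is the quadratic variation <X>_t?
<X>_t = 16*t/9

For an Itô process dX_t = a(t) dt + b(t) dB_t, the quadratic variation is <X>_t = int_0^t b(s)^2 ds (the drift term does not contribute). Here b(s) = 4/3, so
  b(s)^2 = 16/9.
Integrating from 0 to t:
  <X>_t = int_0^t (16/9) ds = 16*t/9.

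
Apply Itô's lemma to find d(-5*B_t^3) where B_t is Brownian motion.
d(-5*B_t^3) = (-15*B_t) dt + (-15*B_t^2) dB_t

Itô's formula for f(B_t) gives d f(B_t) = f'(B_t) dB_t + (1/2) f''(B_t) dt. Compute derivatives of f(x) = -5*x^3:
  f'(x)  = -15*x^2
  f''(x) = -30*x
Substitute x = B_t and multiply the f'' term by 1/2:
  drift     = (1/2) * (-30*x) evaluated at B_t = -15*B_t
  diffusion = (-15*x^2) evaluated at B_t = -15*B_t^2
Therefore d(-5*B_t^3) = (-15*B_t) dt + (-15*B_t^2) dB_t.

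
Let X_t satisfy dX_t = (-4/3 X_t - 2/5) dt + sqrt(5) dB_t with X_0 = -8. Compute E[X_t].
E[X_t] = -3/10 - 77*exp(-4*t/3)/10

Taking expectations and using E[dB_t] = 0, the mean m(t) = E[X_t] satisfies the ODE m'(t) = a m(t) + b with m(0) = x_0. With a = -4/3, b = -2/5, x_0 = -8, the solution is
  m(t) = x_0 * exp(a t) + (b/a) * (exp(a t) - 1)
       = (-8) * exp((-4/3) t) + ((-2/5)/(-4/3)) * (exp((-4/3) t) - 1)
       = -3/10 - 77*exp(-4*t/3)/10.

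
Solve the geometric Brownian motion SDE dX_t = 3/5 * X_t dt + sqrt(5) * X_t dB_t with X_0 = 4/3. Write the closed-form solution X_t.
X_t = 4/3 * exp((-19/10) * t + (sqrt(5)) * B_t)

For GBM dX = mu X dt + sigma X dB with X_0 = x_0, apply Itô to Y = log X: dY = (mu - sigma^2/2) dt + sigma dB, so Y_t = log(x_0) + (mu - sigma^2/2) t + sigma B_t and hence X_t = x_0 * exp((mu - sigma^2/2) t + sigma B_t).
With mu = 3/5, sigma = sqrt(5), x_0 = 4/3, this gives:
  X_t = 4/3 * exp((-19/10) * t + (sqrt(5)) * B_t).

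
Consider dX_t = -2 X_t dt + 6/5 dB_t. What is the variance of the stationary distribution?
lim Var(X_t) = 9/25

The OU SDE dX = -theta X dt + sigma dB admits the integrating factor exp(theta t): d(exp(theta t) X_t) = sigma exp(theta t) dB_t. Integrating from 0 to t gives X_t = x_0 * exp(-theta t) + sigma * int_0^t exp(-theta (t-s)) dB_s for any initial x_0. The Itô integral has variance (by the Itô isometry) sigma^2 * int_0^t exp(-2 theta (t - s)) ds = sigma^2 * (1 - exp(-2 theta t)) / (2 theta), independent of x_0.
With theta = 2, sigma = 6/5:
  Var(X_t) = (6/5)^2 * (1 - exp(-2*2 t)) / (2 * 2) = 9/25 - 9*exp(-4*t)/25.
As t -> infinity, exp(-2*2 t) -> 0, so the stationary variance is sigma^2 / (2 theta) = 9/25.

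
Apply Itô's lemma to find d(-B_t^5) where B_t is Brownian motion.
d(-B_t^5) = (-10*B_t^3) dt + (-5*B_t^4) dB_t

Itô's formula for f(B_t) gives d f(B_t) = f'(B_t) dB_t + (1/2) f''(B_t) dt. Compute derivatives of f(x) = -x^5:
  f'(x)  = -5*x^4
  f''(x) = -20*x^3
Substitute x = B_t and multiply the f'' term by 1/2:
  drift     = (1/2) * (-20*x^3) evaluated at B_t = -10*B_t^3
  diffusion = (-5*x^4) evaluated at B_t = -5*B_t^4
Therefore d(-B_t^5) = (-10*B_t^3) dt + (-5*B_t^4) dB_t.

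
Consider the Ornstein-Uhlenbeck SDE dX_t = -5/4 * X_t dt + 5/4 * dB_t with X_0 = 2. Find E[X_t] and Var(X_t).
E[X_t] = 2*exp(-5*t/4); Var(X_t) = 5/8 - 5*exp(-5*t/2)/8

The OU SDE dX = -theta X dt + sigma dB admits the integrating factor exp(theta t): d(exp(theta t) X_t) = sigma exp(theta t) dB_t. Integrating from 0 to t:
  X_t = x_0 * exp(-theta t) + sigma * int_0^t exp(-theta (t-s)) dB_s.
The Itô integral has mean 0 and (by the Itô isometry) variance sigma^2 * int_0^t exp(-2 theta (t - s)) ds = sigma^2 * (1 - exp(-2 theta t)) / (2 theta).
With theta = 5/4, sigma = 5/4, x_0 = 2:
  E[X_t] = 2 * exp(-5/4 t) = 2*exp(-5*t/4)
  Var(X_t) = (5/4)^2 * (1 - exp(-2*5/4 t)) / (2 * 5/4) = 5/8 - 5*exp(-5*t/2)/8.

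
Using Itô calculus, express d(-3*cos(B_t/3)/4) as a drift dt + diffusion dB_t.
d(-3*cos(B_t/3)/4) = (cos(B_t/3)/24) dt + (sin(B_t/3)/4) dB_t

Itô's formula for f(B_t) gives d f(B_t) = f'(B_t) dB_t + (1/2) f''(B_t) dt. Compute derivatives of f(x) = -3*cos(x/3)/4:
  f'(x)  = sin(x/3)/4
  f''(x) = cos(x/3)/12
Substitute x = B_t and multiply the f'' term by 1/2:
  drift     = (1/2) * (cos(x/3)/12) evaluated at B_t = cos(B_t/3)/24
  diffusion = (sin(x/3)/4) evaluated at B_t = sin(B_t/3)/4
Therefore d(-3*cos(B_t/3)/4) = (cos(B_t/3)/24) dt + (sin(B_t/3)/4) dB_t.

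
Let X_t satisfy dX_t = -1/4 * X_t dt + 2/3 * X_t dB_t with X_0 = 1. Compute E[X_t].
E[X_t] = exp(-t/4)

For GBM dX = mu X dt + sigma X dB with X_0 = x_0, apply Itô to Y = log X: dY = (mu - sigma^2/2) dt + sigma dB, so Y_t = log(x_0) + (mu - sigma^2/2) t + sigma B_t and hence X_t = x_0 * exp((mu - sigma^2/2) t + sigma B_t).
With mu = -1/4, sigma = 2/3, x_0 = 1, this gives:
  X_t = 1 * exp((-17/36) * t + (2/3) * B_t).
Since sigma*B_t ~ Normal(0, sigma^2 t), E[exp(sigma*B_t)] = exp(sigma^2 t / 2); so E[X_t] = x_0 * exp((mu - sigma^2/2) t) * exp(sigma^2 t / 2) = x_0 * exp(mu t) = exp(-t/4).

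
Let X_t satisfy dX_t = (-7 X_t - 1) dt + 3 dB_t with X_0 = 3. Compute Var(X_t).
Var(X_t) = 9/14 - 9*exp(-14*t)/14

The variance V(t) = Var(X_t) satisfies V'(t) = 2 a V(t) + c^2 with V(0) = 0 (drift coefficient is linear in X, diffusion is constant). With a = -7, c = 3, the solution is
  V(t) = (c^2 / (2 a)) * (exp(2 a t) - 1)
       = (3^2 / (2*(-7))) * (exp((-14) t) - 1)
       = 9/14 - 9*exp(-14*t)/14.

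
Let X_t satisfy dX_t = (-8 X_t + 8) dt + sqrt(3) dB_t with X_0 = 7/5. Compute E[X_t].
E[X_t] = 1 + 2*exp(-8*t)/5

Taking expectations and using E[dB_t] = 0, the mean m(t) = E[X_t] satisfies the ODE m'(t) = a m(t) + b with m(0) = x_0. With a = -8, b = 8, x_0 = 7/5, the solution is
  m(t) = x_0 * exp(a t) + (b/a) * (exp(a t) - 1)
       = (7/5) * exp((-8) t) + (8/(-8)) * (exp((-8) t) - 1)
       = 1 + 2*exp(-8*t)/5.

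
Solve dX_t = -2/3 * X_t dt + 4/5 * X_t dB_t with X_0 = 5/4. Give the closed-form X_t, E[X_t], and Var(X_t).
X_t = 5/4 * exp((-74/75) t + (4/5) B_t); E[X_t] = 5*exp(-2*t/3)/4; Var(X_t) = (25*exp(16*t/25) - 25)*exp(-4*t/3)/16

For GBM dX = mu X dt + sigma X dB with X_0 = x_0, apply Itô to Y = log X: dY = (mu - sigma^2/2) dt + sigma dB, so Y_t = log(x_0) + (mu - sigma^2/2) t + sigma B_t and hence X_t = x_0 * exp((mu - sigma^2/2) t + sigma B_t).
With mu = -2/3, sigma = 4/5, x_0 = 5/4, this gives:
  X_t = 5/4 * exp((-74/75) * t + (4/5) * B_t).
Since sigma*B_t ~ Normal(0, sigma^2 t), E[exp(sigma*B_t)] = exp(sigma^2 t / 2); so E[X_t] = x_0 * exp((mu - sigma^2/2) t) * exp(sigma^2 t / 2) = x_0 * exp(mu t) = 5*exp(-2*t/3)/4.
Var(X_t) = E[X_t^2] - (E[X_t])^2 = x_0^2 * exp(2 mu t) * (exp(sigma^2 t) - 1) = (25*exp(16*t/25) - 25)*exp(-4*t/3)/16.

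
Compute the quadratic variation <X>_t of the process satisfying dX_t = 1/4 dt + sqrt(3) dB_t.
<X>_t = 3*t

For an Itô process dX_t = a(t) dt + b(t) dB_t, the quadratic variation is <X>_t = int_0^t b(s)^2 ds (the drift term does not contribute). Here b(s) = sqrt(3), so
  b(s)^2 = 3.
Integrating from 0 to t:
  <X>_t = int_0^t (3) ds = 3*t.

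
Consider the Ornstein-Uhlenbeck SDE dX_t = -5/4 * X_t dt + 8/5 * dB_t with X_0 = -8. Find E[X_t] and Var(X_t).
E[X_t] = -8*exp(-5*t/4); Var(X_t) = 128/125 - 128*exp(-5*t/2)/125

The OU SDE dX = -theta X dt + sigma dB admits the integrating factor exp(theta t): d(exp(theta t) X_t) = sigma exp(theta t) dB_t. Integrating from 0 to t:
  X_t = x_0 * exp(-theta t) + sigma * int_0^t exp(-theta (t-s)) dB_s.
The Itô integral has mean 0 and (by the Itô isometry) variance sigma^2 * int_0^t exp(-2 theta (t - s)) ds = sigma^2 * (1 - exp(-2 theta t)) / (2 theta).
With theta = 5/4, sigma = 8/5, x_0 = -8:
  E[X_t] = -8 * exp(-5/4 t) = -8*exp(-5*t/4)
  Var(X_t) = (8/5)^2 * (1 - exp(-2*5/4 t)) / (2 * 5/4) = 128/125 - 128*exp(-5*t/2)/125.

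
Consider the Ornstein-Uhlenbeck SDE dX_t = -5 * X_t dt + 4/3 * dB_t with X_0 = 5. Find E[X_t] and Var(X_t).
E[X_t] = 5*exp(-5*t); Var(X_t) = 8/45 - 8*exp(-10*t)/45

The OU SDE dX = -theta X dt + sigma dB admits the integrating factor exp(theta t): d(exp(theta t) X_t) = sigma exp(theta t) dB_t. Integrating from 0 to t:
  X_t = x_0 * exp(-theta t) + sigma * int_0^t exp(-theta (t-s)) dB_s.
The Itô integral has mean 0 and (by the Itô isometry) variance sigma^2 * int_0^t exp(-2 theta (t - s)) ds = sigma^2 * (1 - exp(-2 theta t)) / (2 theta).
With theta = 5, sigma = 4/3, x_0 = 5:
  E[X_t] = 5 * exp(-5 t) = 5*exp(-5*t)
  Var(X_t) = (4/3)^2 * (1 - exp(-2*5 t)) / (2 * 5) = 8/45 - 8*exp(-10*t)/45.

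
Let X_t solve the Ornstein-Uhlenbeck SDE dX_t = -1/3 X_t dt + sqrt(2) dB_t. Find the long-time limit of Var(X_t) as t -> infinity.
lim Var(X_t) = 3

The OU SDE dX = -theta X dt + sigma dB admits the integrating factor exp(theta t): d(exp(theta t) X_t) = sigma exp(theta t) dB_t. Integrating from 0 to t gives X_t = x_0 * exp(-theta t) + sigma * int_0^t exp(-theta (t-s)) dB_s for any initial x_0. The Itô integral has variance (by the Itô isometry) sigma^2 * int_0^t exp(-2 theta (t - s)) ds = sigma^2 * (1 - exp(-2 theta t)) / (2 theta), independent of x_0.
With theta = 1/3, sigma = sqrt(2):
  Var(X_t) = (sqrt(2))^2 * (1 - exp(-2*1/3 t)) / (2 * 1/3) = 3 - 3*exp(-2*t/3).
As t -> infinity, exp(-2*1/3 t) -> 0, so the stationary variance is sigma^2 / (2 theta) = 3.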